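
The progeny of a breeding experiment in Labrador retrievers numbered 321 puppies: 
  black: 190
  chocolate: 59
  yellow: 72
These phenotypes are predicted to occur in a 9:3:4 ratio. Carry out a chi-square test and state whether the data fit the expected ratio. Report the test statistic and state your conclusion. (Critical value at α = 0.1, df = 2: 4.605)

Total ratio parts = 16. Expected numbers out of 321:
  black: 321 × 9/16 = 180.5625
  chocolate: 321 × 3/16 = 60.1875
  yellow: 321 × 4/16 = 80.25
χ² = Σ (O − E)² / E
  black: (190 − 180.5625)² / 180.5625 = 0.4933
  chocolate: (59 − 60.1875)² / 60.1875 = 0.0234
  yellow: (72 − 80.25)² / 80.25 = 0.8481
χ² = 0.4933 + 0.0234 + 0.8481 = 1.3648 ≈ 1.365
Degrees of freedom = 3 − 1 = 2; critical value at α = 0.1 is 4.605.
Since 1.365 < 4.605, we fail to reject the null hypothesis — the data are consistent with the 9:3:4 ratio.

1.365; consistent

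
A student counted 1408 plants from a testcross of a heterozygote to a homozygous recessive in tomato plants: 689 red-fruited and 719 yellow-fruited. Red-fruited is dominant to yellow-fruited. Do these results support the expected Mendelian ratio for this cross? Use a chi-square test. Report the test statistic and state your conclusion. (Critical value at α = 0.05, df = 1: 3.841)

A testcross of a heterozygote (Aa × aa) gives a 1:1 phenotypic ratio.
Expected counts for N = 1408 under a 1:1 ratio (total parts = 2):
  red-fruited: 1408 × 1/2 = 704
  yellow-fruited: 1408 × 1/2 = 704
χ² = Σ (O − E)² / E
  red-fruited: (689 − 704)² / 704 = 0.3196
  yellow-fruited: (719 − 704)² / 704 = 0.3196
χ² = 0.3196 + 0.3196 = 0.6392 ≈ 0.639
Degrees of freedom = 2 − 1 = 1; critical value at α = 0.05 is 3.841.
Since 0.639 < 3.841, we fail to reject the null hypothesis — the data are consistent with the 1:1 ratio.

0.639; consistent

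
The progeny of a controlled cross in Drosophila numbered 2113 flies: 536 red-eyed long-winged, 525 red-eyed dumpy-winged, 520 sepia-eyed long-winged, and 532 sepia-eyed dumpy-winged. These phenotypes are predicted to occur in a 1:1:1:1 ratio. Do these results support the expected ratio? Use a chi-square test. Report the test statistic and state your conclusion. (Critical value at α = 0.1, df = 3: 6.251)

0.289; consistent

Total ratio parts = 4. Expected numbers out of 2113:
  red-eyed long-winged: 2113 × 1/4 = 528.25
  red-eyed dumpy-winged: 2113 × 1/4 = 528.25
  sepia-eyed long-winged: 2113 × 1/4 = 528.25
  sepia-eyed dumpy-winged: 2113 × 1/4 = 528.25
χ² = Σ (O − E)² / E
  red-eyed long-winged: (536 − 528.25)² / 528.25 = 0.1137
  red-eyed dumpy-winged: (525 − 528.25)² / 528.25 = 0.0200
  sepia-eyed long-winged: (520 − 528.25)² / 528.25 = 0.1288
  sepia-eyed dumpy-winged: (532 − 528.25)² / 528.25 = 0.0266
χ² = 0.1137 + 0.0200 + 0.1288 + 0.0266 = 0.2891 ≈ 0.289
Degrees of freedom = 4 − 1 = 3; critical value at α = 0.1 is 6.251.
Since 0.289 < 6.251, we fail to reject the null hypothesis — the data are consistent with the 1:1:1:1 ratio.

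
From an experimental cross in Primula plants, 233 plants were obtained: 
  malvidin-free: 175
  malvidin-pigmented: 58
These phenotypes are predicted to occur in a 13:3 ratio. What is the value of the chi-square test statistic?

Total ratio parts = 16. Expected numbers out of 233:
  malvidin-free: 233 × 13/16 = 189.3125
  malvidin-pigmented: 233 × 3/16 = 43.6875
χ² = Σ (O − E)² / E
  malvidin-free: (175 − 189.3125)² / 189.3125 = 1.0821
  malvidin-pigmented: (58 − 43.6875)² / 43.6875 = 4.6889
χ² = 1.0821 + 4.6889 = 5.771

5.771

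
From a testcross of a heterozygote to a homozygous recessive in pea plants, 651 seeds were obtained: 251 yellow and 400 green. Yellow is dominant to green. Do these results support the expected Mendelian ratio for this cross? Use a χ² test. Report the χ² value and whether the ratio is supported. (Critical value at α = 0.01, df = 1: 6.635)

A testcross of a heterozygote (Aa × aa) gives a 1:1 phenotypic ratio.
Expected counts for N = 651 under a 1:1 ratio (total parts = 2):
  yellow: 651 × 1/2 = 325.5
  green: 651 × 1/2 = 325.5
χ² = Σ (O − E)² / E
  yellow: (251 − 325.5)² / 325.5 = 17.0515
  green: (400 − 325.5)² / 325.5 = 17.0515
χ² = 17.0515 + 17.0515 = 34.103
Degrees of freedom = 2 − 1 = 1; critical value at α = 0.01 is 6.635.
Since 34.103 > 6.635, we reject the null hypothesis — the data do not fit the 1:1 ratio.

34.103; not consistent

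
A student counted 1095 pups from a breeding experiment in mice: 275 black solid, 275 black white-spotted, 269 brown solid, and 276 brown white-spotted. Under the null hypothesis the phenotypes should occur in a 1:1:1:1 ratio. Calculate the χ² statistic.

The 1:1:1:1 ratio has 4 parts, so with N = 1095 the expected counts are:
  black solid: 1095 × 1/4 = 273.75
  black white-spotted: 1095 × 1/4 = 273.75
  brown solid: 1095 × 1/4 = 273.75
  brown white-spotted: 1095 × 1/4 = 273.75
χ² = Σ (O − E)² / E
  black solid: (275 − 273.75)² / 273.75 = 0.0057
  black white-spotted: (275 − 273.75)² / 273.75 = 0.0057
  brown solid: (269 − 273.75)² / 273.75 = 0.0824
  brown white-spotted: (276 − 273.75)² / 273.75 = 0.0185
χ² = 0.0057 + 0.0057 + 0.0824 + 0.0185 = 0.1123 ≈ 0.112

0.112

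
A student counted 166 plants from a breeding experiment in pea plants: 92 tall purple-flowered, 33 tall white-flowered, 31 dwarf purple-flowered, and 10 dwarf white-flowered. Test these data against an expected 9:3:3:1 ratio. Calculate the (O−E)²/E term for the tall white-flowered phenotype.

0.113

Expected counts for N = 166 under a 9:3:3:1 ratio (total parts = 16):
  tall purple-flowered: 166 × 9/16 = 93.375
  tall white-flowered: 166 × 3/16 = 31.125
  dwarf purple-flowered: 166 × 3/16 = 31.125
  dwarf white-flowered: 166 × 1/16 = 10.375
Contribution of tall white-flowered: (33 − 31.125)² / 31.125 = 0.1130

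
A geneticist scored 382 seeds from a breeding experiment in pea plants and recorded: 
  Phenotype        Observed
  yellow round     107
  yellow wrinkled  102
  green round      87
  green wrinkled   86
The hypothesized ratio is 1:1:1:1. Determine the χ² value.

3.529

Expected counts for N = 382 under a 1:1:1:1 ratio (total parts = 4):
  yellow round: 382 × 1/4 = 95.5
  yellow wrinkled: 382 × 1/4 = 95.5
  green round: 382 × 1/4 = 95.5
  green wrinkled: 382 × 1/4 = 95.5
χ² = Σ (O − E)² / E
  yellow round: (107 − 95.5)² / 95.5 = 1.3848
  yellow wrinkled: (102 − 95.5)² / 95.5 = 0.4424
  green round: (87 − 95.5)² / 95.5 = 0.7565
  green wrinkled: (86 − 95.5)² / 95.5 = 0.9450
χ² = 1.3848 + 0.4424 + 0.7565 + 0.9450 = 3.5287 ≈ 3.529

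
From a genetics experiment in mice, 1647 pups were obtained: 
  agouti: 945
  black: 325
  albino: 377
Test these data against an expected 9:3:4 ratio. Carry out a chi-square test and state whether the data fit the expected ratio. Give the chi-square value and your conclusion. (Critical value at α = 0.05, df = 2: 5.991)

The 9:3:4 ratio has 16 parts, so with N = 1647 the expected counts are:
  agouti: 1647 × 9/16 = 926.4375
  black: 1647 × 3/16 = 308.8125
  albino: 1647 × 4/16 = 411.75
χ² = Σ (O − E)² / E
  agouti: (945 − 926.4375)² / 926.4375 = 0.3719
  black: (325 − 308.8125)² / 308.8125 = 0.8485
  albino: (377 − 411.75)² / 411.75 = 2.9328
χ² = 0.3719 + 0.8485 + 2.9328 = 4.1532 ≈ 4.153
Degrees of freedom = 3 − 1 = 2; critical value at α = 0.05 is 5.991.
Since 4.153 < 5.991, we fail to reject the null hypothesis — the data are consistent with the 9:3:4 ratio.

4.153; consistent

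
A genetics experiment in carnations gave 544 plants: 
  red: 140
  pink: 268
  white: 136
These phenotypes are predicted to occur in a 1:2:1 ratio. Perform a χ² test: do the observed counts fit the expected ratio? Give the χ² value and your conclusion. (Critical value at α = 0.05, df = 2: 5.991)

0.176; consistent

Total ratio parts = 4. Expected numbers out of 544:
  red: 544 × 1/4 = 136
  pink: 544 × 2/4 = 272
  white: 544 × 1/4 = 136
χ² = Σ (O − E)² / E
  red: (140 − 136)² / 136 = 0.1176
  pink: (268 − 272)² / 272 = 0.0588
  white: (136 − 136)² / 136 = 0.0000
χ² = 0.1176 + 0.0588 + 0.0000 = 0.1764 ≈ 0.176
Degrees of freedom = 3 − 1 = 2; critical value at α = 0.05 is 5.991.
Since 0.176 < 5.991, we fail to reject the null hypothesis — the data are consistent with the 1:2:1 ratio.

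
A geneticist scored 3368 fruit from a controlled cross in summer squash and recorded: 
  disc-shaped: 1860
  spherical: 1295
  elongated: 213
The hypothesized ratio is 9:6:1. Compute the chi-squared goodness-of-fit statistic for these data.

Under the 9:6:1 hypothesis (Σ ratio = 16, N = 3368):
  disc-shaped: 3368 × 9/16 = 1894.5
  spherical: 3368 × 6/16 = 1263
  elongated: 3368 × 1/16 = 210.5
χ² = Σ (O − E)² / E
  disc-shaped: (1860 − 1894.5)² / 1894.5 = 0.6283
  spherical: (1295 − 1263)² / 1263 = 0.8108
  elongated: (213 − 210.5)² / 210.5 = 0.0297
χ² = 0.6283 + 0.8108 + 0.0297 = 1.4688 ≈ 1.469

1.469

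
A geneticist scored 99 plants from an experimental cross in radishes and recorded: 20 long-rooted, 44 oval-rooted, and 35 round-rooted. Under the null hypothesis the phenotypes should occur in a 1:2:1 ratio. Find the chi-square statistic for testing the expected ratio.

Total ratio parts = 4. Expected numbers out of 99:
  long-rooted: 99 × 1/4 = 24.75
  oval-rooted: 99 × 2/4 = 49.5
  round-rooted: 99 × 1/4 = 24.75
χ² = Σ (O − E)² / E
  long-rooted: (20 − 24.75)² / 24.75 = 0.9116
  oval-rooted: (44 − 49.5)² / 49.5 = 0.6111
  round-rooted: (35 − 24.75)² / 24.75 = 4.2449
χ² = 0.9116 + 0.6111 + 4.2449 = 5.7676 ≈ 5.768

5.768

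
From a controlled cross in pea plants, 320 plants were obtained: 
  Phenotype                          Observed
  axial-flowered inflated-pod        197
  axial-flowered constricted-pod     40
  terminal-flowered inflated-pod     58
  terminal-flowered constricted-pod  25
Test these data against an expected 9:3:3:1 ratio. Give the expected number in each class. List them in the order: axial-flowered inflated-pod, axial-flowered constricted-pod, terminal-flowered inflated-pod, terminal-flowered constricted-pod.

180, 60, 60, 20

Under the 9:3:3:1 hypothesis (Σ ratio = 16, N = 320):
  axial-flowered inflated-pod: 320 × 9/16 = 180
  axial-flowered constricted-pod: 320 × 3/16 = 60
  terminal-flowered inflated-pod: 320 × 3/16 = 60
  terminal-flowered constricted-pod: 320 × 1/16 = 20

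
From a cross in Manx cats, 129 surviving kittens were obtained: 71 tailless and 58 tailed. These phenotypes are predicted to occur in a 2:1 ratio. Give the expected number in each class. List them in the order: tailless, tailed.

86, 43

Total ratio parts = 3. Expected numbers out of 129:
  tailless: 129 × 2/3 = 86
  tailed: 129 × 1/3 = 43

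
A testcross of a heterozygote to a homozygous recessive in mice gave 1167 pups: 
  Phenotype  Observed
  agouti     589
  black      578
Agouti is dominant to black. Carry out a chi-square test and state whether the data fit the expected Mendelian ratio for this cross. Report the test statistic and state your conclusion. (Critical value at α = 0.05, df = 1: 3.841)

0.104; consistent

A testcross of a heterozygote (Aa × aa) gives a 1:1 phenotypic ratio.
Total ratio parts = 2. Expected numbers out of 1167:
  agouti: 1167 × 1/2 = 583.5
  black: 1167 × 1/2 = 583.5
χ² = Σ (O − E)² / E
  agouti: (589 − 583.5)² / 583.5 = 0.0518
  black: (578 − 583.5)² / 583.5 = 0.0518
χ² = 0.0518 + 0.0518 = 0.1036 ≈ 0.104
Degrees of freedom = 2 − 1 = 1; critical value at α = 0.05 is 3.841.
Since 0.104 < 3.841, we fail to reject the null hypothesis — the data are consistent with the 1:1 ratio.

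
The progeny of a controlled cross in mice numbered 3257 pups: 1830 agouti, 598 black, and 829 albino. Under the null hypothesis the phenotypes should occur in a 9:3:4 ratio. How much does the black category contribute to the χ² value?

Total ratio parts = 16. Expected numbers out of 3257:
  agouti: 3257 × 9/16 = 1832.0625
  black: 3257 × 3/16 = 610.6875
  albino: 3257 × 4/16 = 814.25
Contribution of black: (598 − 610.6875)² / 610.6875 = 0.2636

0.264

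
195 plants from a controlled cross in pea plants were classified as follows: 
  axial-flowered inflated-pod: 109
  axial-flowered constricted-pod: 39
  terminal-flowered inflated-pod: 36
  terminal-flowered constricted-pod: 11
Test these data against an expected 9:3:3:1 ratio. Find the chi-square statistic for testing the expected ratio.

Total ratio parts = 16. Expected numbers out of 195:
  axial-flowered inflated-pod: 195 × 9/16 = 109.6875
  axial-flowered constricted-pod: 195 × 3/16 = 36.5625
  terminal-flowered inflated-pod: 195 × 3/16 = 36.5625
  terminal-flowered constricted-pod: 195 × 1/16 = 12.1875
χ² = Σ (O − E)² / E
  axial-flowered inflated-pod: (109 − 109.6875)² / 109.6875 = 0.0043
  axial-flowered constricted-pod: (39 − 36.5625)² / 36.5625 = 0.1625
  terminal-flowered inflated-pod: (36 − 36.5625)² / 36.5625 = 0.0087
  terminal-flowered constricted-pod: (11 − 12.1875)² / 12.1875 = 0.1157
χ² = 0.0043 + 0.1625 + 0.0087 + 0.1157 = 0.2912 ≈ 0.291

0.291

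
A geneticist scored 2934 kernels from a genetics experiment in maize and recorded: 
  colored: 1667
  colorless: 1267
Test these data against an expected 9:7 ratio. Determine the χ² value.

The 9:7 ratio has 16 parts, so with N = 2934 the expected counts are:
  colored: 2934 × 9/16 = 1650.375
  colorless: 2934 × 7/16 = 1283.625
χ² = Σ (O − E)² / E
  colored: (1667 − 1650.375)² / 1650.375 = 0.1675
  colorless: (1267 − 1283.625)² / 1283.625 = 0.2153
χ² = 0.1675 + 0.2153 = 0.3828 ≈ 0.383

0.383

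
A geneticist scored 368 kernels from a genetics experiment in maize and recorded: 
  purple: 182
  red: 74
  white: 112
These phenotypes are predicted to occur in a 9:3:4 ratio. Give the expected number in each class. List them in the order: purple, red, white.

The 9:3:4 ratio has 16 parts, so with N = 368 the expected counts are:
  purple: 368 × 9/16 = 207
  red: 368 × 3/16 = 69
  white: 368 × 4/16 = 92

207, 69, 92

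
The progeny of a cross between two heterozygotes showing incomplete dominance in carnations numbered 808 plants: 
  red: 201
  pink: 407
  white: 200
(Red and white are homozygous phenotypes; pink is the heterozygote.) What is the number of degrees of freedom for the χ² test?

2

With incomplete dominance, a heterozygote × heterozygote cross gives a 1:2:1 phenotypic ratio.
A goodness-of-fit test with 3 phenotype classes has df = 3 − 1 = 2.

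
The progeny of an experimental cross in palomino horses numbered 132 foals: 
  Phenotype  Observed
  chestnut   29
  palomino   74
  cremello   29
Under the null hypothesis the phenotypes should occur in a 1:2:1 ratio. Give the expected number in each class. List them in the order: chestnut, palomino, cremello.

Total ratio parts = 4. Expected numbers out of 132:
  chestnut: 132 × 1/4 = 33
  palomino: 132 × 2/4 = 66
  cremello: 132 × 1/4 = 33

33, 66, 33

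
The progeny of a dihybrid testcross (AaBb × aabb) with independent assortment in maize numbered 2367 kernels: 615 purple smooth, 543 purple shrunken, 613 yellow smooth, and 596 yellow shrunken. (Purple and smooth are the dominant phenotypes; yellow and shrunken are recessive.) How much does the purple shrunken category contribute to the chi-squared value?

4.016

A dihybrid testcross with independent assortment gives a 1:1:1:1 ratio.
Expected counts for N = 2367 under a 1:1:1:1 ratio (total parts = 4):
  purple smooth: 2367 × 1/4 = 591.75
  purple shrunken: 2367 × 1/4 = 591.75
  yellow smooth: 2367 × 1/4 = 591.75
  yellow shrunken: 2367 × 1/4 = 591.75
Contribution of purple shrunken: (543 − 591.75)² / 591.75 = 4.0162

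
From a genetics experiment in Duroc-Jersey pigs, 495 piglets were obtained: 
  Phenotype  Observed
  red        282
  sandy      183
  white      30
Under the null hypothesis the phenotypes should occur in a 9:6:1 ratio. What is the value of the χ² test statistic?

0.111

Under the 9:6:1 hypothesis (Σ ratio = 16, N = 495):
  red: 495 × 9/16 = 278.4375
  sandy: 495 × 6/16 = 185.625
  white: 495 × 1/16 = 30.9375
χ² = Σ (O − E)² / E
  red: (282 − 278.4375)² / 278.4375 = 0.0456
  sandy: (183 − 185.625)² / 185.625 = 0.0371
  white: (30 − 30.9375)² / 30.9375 = 0.0284
χ² = 0.0456 + 0.0371 + 0.0284 = 0.1111 ≈ 0.111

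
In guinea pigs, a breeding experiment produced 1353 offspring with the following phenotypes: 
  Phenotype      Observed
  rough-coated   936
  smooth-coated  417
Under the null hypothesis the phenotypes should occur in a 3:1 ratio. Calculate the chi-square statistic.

Under the 3:1 hypothesis (Σ ratio = 4, N = 1353):
  rough-coated: 1353 × 3/4 = 1014.75
  smooth-coated: 1353 × 1/4 = 338.25
χ² = Σ (O − E)² / E
  rough-coated: (936 − 1014.75)² / 1014.75 = 6.1114
  smooth-coated: (417 − 338.25)² / 338.25 = 18.3343
χ² = 6.1114 + 18.3343 = 24.4457 ≈ 24.446

24.446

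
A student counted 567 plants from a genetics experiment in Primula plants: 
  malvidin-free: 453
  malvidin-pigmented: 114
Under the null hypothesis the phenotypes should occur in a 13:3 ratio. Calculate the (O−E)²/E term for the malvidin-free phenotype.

0.128

Total ratio parts = 16. Expected numbers out of 567:
  malvidin-free: 567 × 13/16 = 460.6875
  malvidin-pigmented: 567 × 3/16 = 106.3125
Contribution of malvidin-free: (453 − 460.6875)² / 460.6875 = 0.1283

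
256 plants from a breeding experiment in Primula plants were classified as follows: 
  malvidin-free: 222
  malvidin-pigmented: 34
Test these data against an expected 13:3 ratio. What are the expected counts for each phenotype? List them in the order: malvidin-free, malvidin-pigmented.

Under the 13:3 hypothesis (Σ ratio = 16, N = 256):
  malvidin-free: 256 × 13/16 = 208
  malvidin-pigmented: 256 × 3/16 = 48

208, 48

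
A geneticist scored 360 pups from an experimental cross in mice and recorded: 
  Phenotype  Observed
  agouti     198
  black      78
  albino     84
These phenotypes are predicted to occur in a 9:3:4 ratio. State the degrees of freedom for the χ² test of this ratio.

A goodness-of-fit test with 3 phenotype classes has df = 3 − 1 = 2.

2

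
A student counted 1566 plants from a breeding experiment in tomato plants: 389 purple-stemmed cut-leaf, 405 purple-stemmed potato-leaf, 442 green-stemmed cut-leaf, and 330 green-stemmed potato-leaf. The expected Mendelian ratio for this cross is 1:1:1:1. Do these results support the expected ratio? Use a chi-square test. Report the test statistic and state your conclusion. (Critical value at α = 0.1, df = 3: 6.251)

16.656; not consistent

The 1:1:1:1 ratio has 4 parts, so with N = 1566 the expected counts are:
  purple-stemmed cut-leaf: 1566 × 1/4 = 391.5
  purple-stemmed potato-leaf: 1566 × 1/4 = 391.5
  green-stemmed cut-leaf: 1566 × 1/4 = 391.5
  green-stemmed potato-leaf: 1566 × 1/4 = 391.5
χ² = Σ (O − E)² / E
  purple-stemmed cut-leaf: (389 − 391.5)² / 391.5 = 0.0160
  purple-stemmed potato-leaf: (405 − 391.5)² / 391.5 = 0.4655
  green-stemmed cut-leaf: (442 − 391.5)² / 391.5 = 6.5140
  green-stemmed potato-leaf: (330 − 391.5)² / 391.5 = 9.6609
χ² = 0.0160 + 0.4655 + 6.5140 + 9.6609 = 16.6564 ≈ 16.656
Degrees of freedom = 4 − 1 = 3; critical value at α = 0.1 is 6.251.
Since 16.656 > 6.251, we reject the null hypothesis — the data do not fit the 1:1:1:1 ratio.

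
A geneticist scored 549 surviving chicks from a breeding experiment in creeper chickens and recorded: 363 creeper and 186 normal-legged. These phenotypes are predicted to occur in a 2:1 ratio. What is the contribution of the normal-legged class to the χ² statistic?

Expected counts for N = 549 under a 2:1 ratio (total parts = 3):
  creeper: 549 × 2/3 = 366
  normal-legged: 549 × 1/3 = 183
Contribution of normal-legged: (186 − 183)² / 183 = 0.0492

0.049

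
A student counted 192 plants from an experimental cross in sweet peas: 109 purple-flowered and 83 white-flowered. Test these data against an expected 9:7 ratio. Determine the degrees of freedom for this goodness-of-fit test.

A goodness-of-fit test with 2 phenotype classes has df = 2 − 1 = 1.

1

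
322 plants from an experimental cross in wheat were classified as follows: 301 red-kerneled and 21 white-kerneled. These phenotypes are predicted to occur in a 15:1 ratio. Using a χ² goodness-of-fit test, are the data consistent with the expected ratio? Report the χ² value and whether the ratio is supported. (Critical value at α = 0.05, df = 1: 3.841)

Expected counts for N = 322 under a 15:1 ratio (total parts = 16):
  red-kerneled: 322 × 15/16 = 301.875
  white-kerneled: 322 × 1/16 = 20.125
χ² = Σ (O − E)² / E
  red-kerneled: (301 − 301.875)² / 301.875 = 0.0025
  white-kerneled: (21 − 20.125)² / 20.125 = 0.0380
χ² = 0.0025 + 0.0380 = 0.0405 ≈ 0.041
Degrees of freedom = 2 − 1 = 1; critical value at α = 0.05 is 3.841.
Since 0.041 < 3.841, we fail to reject the null hypothesis — the data are consistent with the 15:1 ratio.

0.041; consistent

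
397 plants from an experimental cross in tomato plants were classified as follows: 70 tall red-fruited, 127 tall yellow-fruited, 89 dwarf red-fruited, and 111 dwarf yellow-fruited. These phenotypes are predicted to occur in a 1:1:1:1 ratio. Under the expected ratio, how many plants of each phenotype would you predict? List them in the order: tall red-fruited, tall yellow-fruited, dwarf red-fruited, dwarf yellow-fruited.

The 1:1:1:1 ratio has 4 parts, so with N = 397 the expected counts are:
  tall red-fruited: 397 × 1/4 = 99.25
  tall yellow-fruited: 397 × 1/4 = 99.25
  dwarf red-fruited: 397 × 1/4 = 99.25
  dwarf yellow-fruited: 397 × 1/4 = 99.25

99.25, 99.25, 99.25, 99.25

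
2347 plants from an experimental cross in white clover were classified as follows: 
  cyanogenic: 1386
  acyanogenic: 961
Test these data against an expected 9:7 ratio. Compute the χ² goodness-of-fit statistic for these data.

Under the 9:7 hypothesis (Σ ratio = 16, N = 2347):
  cyanogenic: 2347 × 9/16 = 1320.1875
  acyanogenic: 2347 × 7/16 = 1026.8125
χ² = Σ (O − E)² / E
  cyanogenic: (1386 − 1320.1875)² / 1320.1875 = 3.2808
  acyanogenic: (961 − 1026.8125)² / 1026.8125 = 4.2182
χ² = 3.2808 + 4.2182 = 7.499

7.499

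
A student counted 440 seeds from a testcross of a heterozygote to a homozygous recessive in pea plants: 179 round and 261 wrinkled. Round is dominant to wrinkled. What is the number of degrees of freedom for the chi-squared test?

A testcross of a heterozygote (Aa × aa) gives a 1:1 phenotypic ratio.
A goodness-of-fit test with 2 phenotype classes has df = 2 − 1 = 1.

1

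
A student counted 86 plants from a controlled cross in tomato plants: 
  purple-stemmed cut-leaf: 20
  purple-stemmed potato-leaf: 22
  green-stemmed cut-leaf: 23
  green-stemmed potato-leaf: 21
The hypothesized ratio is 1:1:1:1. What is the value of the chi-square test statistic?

Total ratio parts = 4. Expected numbers out of 86:
  purple-stemmed cut-leaf: 86 × 1/4 = 21.5
  purple-stemmed potato-leaf: 86 × 1/4 = 21.5
  green-stemmed cut-leaf: 86 × 1/4 = 21.5
  green-stemmed potato-leaf: 86 × 1/4 = 21.5
χ² = Σ (O − E)² / E
  purple-stemmed cut-leaf: (20 − 21.5)² / 21.5 = 0.1047
  purple-stemmed potato-leaf: (22 − 21.5)² / 21.5 = 0.0116
  green-stemmed cut-leaf: (23 − 21.5)² / 21.5 = 0.1047
  green-stemmed potato-leaf: (21 − 21.5)² / 21.5 = 0.0116
χ² = 0.1047 + 0.0116 + 0.1047 + 0.0116 = 0.2326 ≈ 0.233

0.233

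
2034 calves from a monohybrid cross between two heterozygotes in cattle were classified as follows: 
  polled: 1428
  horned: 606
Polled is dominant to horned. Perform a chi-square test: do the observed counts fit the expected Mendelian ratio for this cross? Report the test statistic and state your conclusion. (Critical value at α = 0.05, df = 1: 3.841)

24.926; not consistent

For a monohybrid cross between heterozygotes with complete dominance, the expected phenotypic ratio is 3:1.
Expected counts for N = 2034 under a 3:1 ratio (total parts = 4):
  polled: 2034 × 3/4 = 1525.5
  horned: 2034 × 1/4 = 508.5
χ² = Σ (O − E)² / E
  polled: (1428 − 1525.5)² / 1525.5 = 6.2316
  horned: (606 − 508.5)² / 508.5 = 18.6947
χ² = 6.2316 + 18.6947 = 24.9263 ≈ 24.926
Degrees of freedom = 2 − 1 = 1; critical value at α = 0.05 is 3.841.
Since 24.926 > 3.841, we reject the null hypothesis — the data do not fit the 3:1 ratio.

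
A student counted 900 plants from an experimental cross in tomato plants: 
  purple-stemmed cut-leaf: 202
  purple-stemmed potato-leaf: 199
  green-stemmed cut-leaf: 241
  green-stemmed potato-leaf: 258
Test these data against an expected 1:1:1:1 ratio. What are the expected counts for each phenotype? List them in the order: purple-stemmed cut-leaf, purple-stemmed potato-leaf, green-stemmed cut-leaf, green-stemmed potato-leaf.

225, 225, 225, 225

The 1:1:1:1 ratio has 4 parts, so with N = 900 the expected counts are:
  purple-stemmed cut-leaf: 900 × 1/4 = 225
  purple-stemmed potato-leaf: 900 × 1/4 = 225
  green-stemmed cut-leaf: 900 × 1/4 = 225
  green-stemmed potato-leaf: 900 × 1/4 = 225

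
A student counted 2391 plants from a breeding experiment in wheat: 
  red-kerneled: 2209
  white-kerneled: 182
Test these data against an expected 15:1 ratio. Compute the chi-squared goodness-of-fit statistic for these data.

7.568

Under the 15:1 hypothesis (Σ ratio = 16, N = 2391):
  red-kerneled: 2391 × 15/16 = 2241.5625
  white-kerneled: 2391 × 1/16 = 149.4375
χ² = Σ (O − E)² / E
  red-kerneled: (2209 − 2241.5625)² / 2241.5625 = 0.4730
  white-kerneled: (182 − 149.4375)² / 149.4375 = 7.0954
χ² = 0.4730 + 7.0954 = 7.5684 ≈ 7.568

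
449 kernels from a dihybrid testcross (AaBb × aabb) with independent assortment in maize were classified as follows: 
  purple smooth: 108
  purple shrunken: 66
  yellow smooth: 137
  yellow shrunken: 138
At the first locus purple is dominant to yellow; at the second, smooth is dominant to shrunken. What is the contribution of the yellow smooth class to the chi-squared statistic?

5.457

A dihybrid testcross with independent assortment gives a 1:1:1:1 ratio.
Expected counts for N = 449 under a 1:1:1:1 ratio (total parts = 4):
  purple smooth: 449 × 1/4 = 112.25
  purple shrunken: 449 × 1/4 = 112.25
  yellow smooth: 449 × 1/4 = 112.25
  yellow shrunken: 449 × 1/4 = 112.25
Contribution of yellow smooth: (137 − 112.25)² / 112.25 = 5.4571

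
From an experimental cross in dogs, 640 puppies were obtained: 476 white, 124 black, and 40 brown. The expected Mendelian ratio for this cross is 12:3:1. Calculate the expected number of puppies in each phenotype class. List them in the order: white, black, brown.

480, 120, 40

Total ratio parts = 16. Expected numbers out of 640:
  white: 640 × 12/16 = 480
  black: 640 × 3/16 = 120
  brown: 640 × 1/16 = 40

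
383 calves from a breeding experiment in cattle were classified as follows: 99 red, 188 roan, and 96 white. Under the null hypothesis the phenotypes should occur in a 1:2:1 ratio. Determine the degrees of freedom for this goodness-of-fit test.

A goodness-of-fit test with 3 phenotype classes has df = 3 − 1 = 2.

2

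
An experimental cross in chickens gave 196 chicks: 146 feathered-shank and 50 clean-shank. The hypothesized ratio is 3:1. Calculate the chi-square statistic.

0.027

The 3:1 ratio has 4 parts, so with N = 196 the expected counts are:
  feathered-shank: 196 × 3/4 = 147
  clean-shank: 196 × 1/4 = 49
χ² = Σ (O − E)² / E
  feathered-shank: (146 − 147)² / 147 = 0.0068
  clean-shank: (50 − 49)² / 49 = 0.0204
χ² = 0.0068 + 0.0204 = 0.0272 ≈ 0.027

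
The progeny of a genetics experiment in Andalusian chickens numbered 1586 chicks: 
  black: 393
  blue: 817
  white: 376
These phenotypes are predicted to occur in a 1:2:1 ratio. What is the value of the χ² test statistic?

1.817

Expected counts for N = 1586 under a 1:2:1 ratio (total parts = 4):
  black: 1586 × 1/4 = 396.5
  blue: 1586 × 2/4 = 793
  white: 1586 × 1/4 = 396.5
χ² = Σ (O − E)² / E
  black: (393 − 396.5)² / 396.5 = 0.0309
  blue: (817 − 793)² / 793 = 0.7264
  white: (376 − 396.5)² / 396.5 = 1.0599
χ² = 0.0309 + 0.7264 + 1.0599 = 1.8172 ≈ 1.817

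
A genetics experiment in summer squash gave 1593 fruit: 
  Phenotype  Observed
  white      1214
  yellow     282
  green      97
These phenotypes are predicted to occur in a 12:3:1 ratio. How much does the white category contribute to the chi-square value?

The 12:3:1 ratio has 16 parts, so with N = 1593 the expected counts are:
  white: 1593 × 12/16 = 1194.75
  yellow: 1593 × 3/16 = 298.6875
  green: 1593 × 1/16 = 99.5625
Contribution of white: (1214 − 1194.75)² / 1194.75 = 0.3102

0.310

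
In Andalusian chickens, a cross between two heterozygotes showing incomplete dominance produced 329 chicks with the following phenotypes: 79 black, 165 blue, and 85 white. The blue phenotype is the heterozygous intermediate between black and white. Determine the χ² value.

With incomplete dominance, a heterozygote × heterozygote cross gives a 1:2:1 phenotypic ratio.
The 1:2:1 ratio has 4 parts, so with N = 329 the expected counts are:
  black: 329 × 1/4 = 82.25
  blue: 329 × 2/4 = 164.5
  white: 329 × 1/4 = 82.25
χ² = Σ (O − E)² / E
  black: (79 − 82.25)² / 82.25 = 0.1284
  blue: (165 − 164.5)² / 164.5 = 0.0015
  white: (85 − 82.25)² / 82.25 = 0.0919
χ² = 0.1284 + 0.0015 + 0.0919 = 0.2218 ≈ 0.222

0.222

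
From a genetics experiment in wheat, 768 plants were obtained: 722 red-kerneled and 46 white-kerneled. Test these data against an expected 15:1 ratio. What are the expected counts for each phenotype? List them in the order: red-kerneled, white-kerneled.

Total ratio parts = 16. Expected numbers out of 768:
  red-kerneled: 768 × 15/16 = 720
  white-kerneled: 768 × 1/16 = 48

720, 48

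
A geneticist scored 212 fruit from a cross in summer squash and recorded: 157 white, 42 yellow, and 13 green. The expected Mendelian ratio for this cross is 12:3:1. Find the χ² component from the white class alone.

Expected counts for N = 212 under a 12:3:1 ratio (total parts = 16):
  white: 212 × 12/16 = 159
  yellow: 212 × 3/16 = 39.75
  green: 212 × 1/16 = 13.25
Contribution of white: (157 − 159)² / 159 = 0.0252

0.025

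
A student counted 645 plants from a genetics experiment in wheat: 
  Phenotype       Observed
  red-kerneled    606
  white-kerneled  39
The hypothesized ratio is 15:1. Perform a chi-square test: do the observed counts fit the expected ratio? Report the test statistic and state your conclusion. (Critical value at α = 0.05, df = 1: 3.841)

Expected counts for N = 645 under a 15:1 ratio (total parts = 16):
  red-kerneled: 645 × 15/16 = 604.6875
  white-kerneled: 645 × 1/16 = 40.3125
χ² = Σ (O − E)² / E
  red-kerneled: (606 − 604.6875)² / 604.6875 = 0.0028
  white-kerneled: (39 − 40.3125)² / 40.3125 = 0.0427
χ² = 0.0028 + 0.0427 = 0.0455 ≈ 0.046
Degrees of freedom = 2 − 1 = 1; critical value at α = 0.05 is 3.841.
Since 0.046 < 3.841, we fail to reject the null hypothesis — the data are consistent with the 15:1 ratio.

0.046; consistent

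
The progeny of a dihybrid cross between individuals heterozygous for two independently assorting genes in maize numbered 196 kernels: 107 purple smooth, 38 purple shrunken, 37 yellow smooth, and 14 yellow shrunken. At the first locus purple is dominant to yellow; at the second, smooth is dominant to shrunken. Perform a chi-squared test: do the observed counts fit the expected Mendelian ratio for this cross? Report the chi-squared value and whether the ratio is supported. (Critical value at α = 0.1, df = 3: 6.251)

A dihybrid F₂ with independent assortment and complete dominance at both loci gives a 9:3:3:1 phenotypic ratio.
Expected counts for N = 196 under a 9:3:3:1 ratio (total parts = 16):
  purple smooth: 196 × 9/16 = 110.25
  purple shrunken: 196 × 3/16 = 36.75
  yellow smooth: 196 × 3/16 = 36.75
  yellow shrunken: 196 × 1/16 = 12.25
χ² = Σ (O − E)² / E
  purple smooth: (107 − 110.25)² / 110.25 = 0.0958
  purple shrunken: (38 − 36.75)² / 36.75 = 0.0425
  yellow smooth: (37 − 36.75)² / 36.75 = 0.0017
  yellow shrunken: (14 − 12.25)² / 12.25 = 0.2500
χ² = 0.0958 + 0.0425 + 0.0017 + 0.2500 = 0.390
Degrees of freedom = 4 − 1 = 3; critical value at α = 0.1 is 6.251.
Since 0.390 < 6.251, we fail to reject the null hypothesis — the data are consistent with the 9:3:3:1 ratio.

0.390; consistent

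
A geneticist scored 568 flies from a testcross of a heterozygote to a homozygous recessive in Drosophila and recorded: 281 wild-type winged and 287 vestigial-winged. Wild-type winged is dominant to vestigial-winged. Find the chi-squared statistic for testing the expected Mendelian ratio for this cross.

0.063

A testcross of a heterozygote (Aa × aa) gives a 1:1 phenotypic ratio.
Under the 1:1 hypothesis (Σ ratio = 2, N = 568):
  wild-type winged: 568 × 1/2 = 284
  vestigial-winged: 568 × 1/2 = 284
χ² = Σ (O − E)² / E
  wild-type winged: (281 − 284)² / 284 = 0.0317
  vestigial-winged: (287 − 284)² / 284 = 0.0317
χ² = 0.0317 + 0.0317 = 0.0634 ≈ 0.063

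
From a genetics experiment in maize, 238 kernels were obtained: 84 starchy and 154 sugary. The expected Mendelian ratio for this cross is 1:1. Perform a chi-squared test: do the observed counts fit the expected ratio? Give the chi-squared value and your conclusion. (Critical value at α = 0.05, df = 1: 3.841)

20.588; not consistent

Under the 1:1 hypothesis (Σ ratio = 2, N = 238):
  starchy: 238 × 1/2 = 119
  sugary: 238 × 1/2 = 119
χ² = Σ (O − E)² / E
  starchy: (84 − 119)² / 119 = 10.2941
  sugary: (154 − 119)² / 119 = 10.2941
χ² = 10.2941 + 10.2941 = 20.5882 ≈ 20.588
Degrees of freedom = 2 − 1 = 1; critical value at α = 0.05 is 3.841.
Since 20.588 > 3.841, we reject the null hypothesis — the data do not fit the 1:1 ratio.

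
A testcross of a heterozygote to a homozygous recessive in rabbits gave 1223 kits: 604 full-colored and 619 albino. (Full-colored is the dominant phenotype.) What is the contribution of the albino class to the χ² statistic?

A testcross of a heterozygote (Aa × aa) gives a 1:1 phenotypic ratio.
Total ratio parts = 2. Expected numbers out of 1223:
  full-colored: 1223 × 1/2 = 611.5
  albino: 1223 × 1/2 = 611.5
Contribution of albino: (619 − 611.5)² / 611.5 = 0.0920

0.092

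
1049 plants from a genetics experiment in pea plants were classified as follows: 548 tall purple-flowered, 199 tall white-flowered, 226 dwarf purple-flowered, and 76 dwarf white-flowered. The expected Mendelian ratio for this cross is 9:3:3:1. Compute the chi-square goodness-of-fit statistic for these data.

Expected counts for N = 1049 under a 9:3:3:1 ratio (total parts = 16):
  tall purple-flowered: 1049 × 9/16 = 590.0625
  tall white-flowered: 1049 × 3/16 = 196.6875
  dwarf purple-flowered: 1049 × 3/16 = 196.6875
  dwarf white-flowered: 1049 × 1/16 = 65.5625
χ² = Σ (O − E)² / E
  tall purple-flowered: (548 − 590.0625)² / 590.0625 = 2.9984
  tall white-flowered: (199 − 196.6875)² / 196.6875 = 0.0272
  dwarf purple-flowered: (226 − 196.6875)² / 196.6875 = 4.3685
  dwarf white-flowered: (76 − 65.5625)² / 65.5625 = 1.6616
χ² = 2.9984 + 0.0272 + 4.3685 + 1.6616 = 9.0557 ≈ 9.056

9.056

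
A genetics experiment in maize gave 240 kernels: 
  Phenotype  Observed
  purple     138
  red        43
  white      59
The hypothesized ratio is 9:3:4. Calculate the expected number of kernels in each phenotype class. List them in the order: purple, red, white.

The 9:3:4 ratio has 16 parts, so with N = 240 the expected counts are:
  purple: 240 × 9/16 = 135
  red: 240 × 3/16 = 45
  white: 240 × 4/16 = 60

135, 45, 60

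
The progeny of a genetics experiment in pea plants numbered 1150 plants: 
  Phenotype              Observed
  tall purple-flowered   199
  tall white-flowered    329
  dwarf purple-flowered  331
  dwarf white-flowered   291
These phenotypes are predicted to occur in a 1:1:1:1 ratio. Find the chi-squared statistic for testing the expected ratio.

39.857

The 1:1:1:1 ratio has 4 parts, so with N = 1150 the expected counts are:
  tall purple-flowered: 1150 × 1/4 = 287.5
  tall white-flowered: 1150 × 1/4 = 287.5
  dwarf purple-flowered: 1150 × 1/4 = 287.5
  dwarf white-flowered: 1150 × 1/4 = 287.5
χ² = Σ (O − E)² / E
  tall purple-flowered: (199 − 287.5)² / 287.5 = 27.2426
  tall white-flowered: (329 − 287.5)² / 287.5 = 5.9904
  dwarf purple-flowered: (331 − 287.5)² / 287.5 = 6.5817
  dwarf white-flowered: (291 − 287.5)² / 287.5 = 0.0426
χ² = 27.2426 + 5.9904 + 6.5817 + 0.0426 = 39.8573 ≈ 39.857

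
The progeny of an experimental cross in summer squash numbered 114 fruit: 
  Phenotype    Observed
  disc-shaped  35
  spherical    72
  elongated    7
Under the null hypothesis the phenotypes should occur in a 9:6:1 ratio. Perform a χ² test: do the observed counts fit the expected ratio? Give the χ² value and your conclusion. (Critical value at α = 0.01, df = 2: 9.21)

Under the 9:6:1 hypothesis (Σ ratio = 16, N = 114):
  disc-shaped: 114 × 9/16 = 64.125
  spherical: 114 × 6/16 = 42.75
  elongated: 114 × 1/16 = 7.125
χ² = Σ (O − E)² / E
  disc-shaped: (35 − 64.125)² / 64.125 = 13.2283
  spherical: (72 − 42.75)² / 42.75 = 20.0132
  elongated: (7 − 7.125)² / 7.125 = 0.0022
χ² = 13.2283 + 20.0132 + 0.0022 = 33.2437 ≈ 33.244
Degrees of freedom = 3 − 1 = 2; critical value at α = 0.01 is 9.21.
Since 33.244 > 9.21, we reject the null hypothesis — the data do not fit the 9:6:1 ratio.

33.244; not consistent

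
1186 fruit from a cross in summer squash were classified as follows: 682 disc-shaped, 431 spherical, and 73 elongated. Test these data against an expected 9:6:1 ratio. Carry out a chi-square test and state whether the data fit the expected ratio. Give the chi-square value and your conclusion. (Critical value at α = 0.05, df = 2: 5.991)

Under the 9:6:1 hypothesis (Σ ratio = 16, N = 1186):
  disc-shaped: 1186 × 9/16 = 667.125
  spherical: 1186 × 6/16 = 444.75
  elongated: 1186 × 1/16 = 74.125
χ² = Σ (O − E)² / E
  disc-shaped: (682 − 667.125)² / 667.125 = 0.3317
  spherical: (431 − 444.75)² / 444.75 = 0.4251
  elongated: (73 − 74.125)² / 74.125 = 0.0171
χ² = 0.3317 + 0.4251 + 0.0171 = 0.7739 ≈ 0.774
Degrees of freedom = 3 − 1 = 2; critical value at α = 0.05 is 5.991.
Since 0.774 < 5.991, we fail to reject the null hypothesis — the data are consistent with the 9:6:1 ratio.

0.774; consistent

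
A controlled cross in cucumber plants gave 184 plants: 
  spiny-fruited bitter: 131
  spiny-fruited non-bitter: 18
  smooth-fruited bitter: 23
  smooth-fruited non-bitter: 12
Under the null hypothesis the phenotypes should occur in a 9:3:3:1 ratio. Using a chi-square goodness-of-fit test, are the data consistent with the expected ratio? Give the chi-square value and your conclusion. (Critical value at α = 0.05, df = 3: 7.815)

Total ratio parts = 16. Expected numbers out of 184:
  spiny-fruited bitter: 184 × 9/16 = 103.5
  spiny-fruited non-bitter: 184 × 3/16 = 34.5
  smooth-fruited bitter: 184 × 3/16 = 34.5
  smooth-fruited non-bitter: 184 × 1/16 = 11.5
χ² = Σ (O − E)² / E
  spiny-fruited bitter: (131 − 103.5)² / 103.5 = 7.3068
  spiny-fruited non-bitter: (18 − 34.5)² / 34.5 = 7.8913
  smooth-fruited bitter: (23 − 34.5)² / 34.5 = 3.8333
  smooth-fruited non-bitter: (12 − 11.5)² / 11.5 = 0.0217
χ² = 7.3068 + 7.8913 + 3.8333 + 0.0217 = 19.0531 ≈ 19.053
Degrees of freedom = 4 − 1 = 3; critical value at α = 0.05 is 7.815.
Since 19.053 > 7.815, we reject the null hypothesis — the data do not fit the 9:3:3:1 ratio.

19.053; not consistent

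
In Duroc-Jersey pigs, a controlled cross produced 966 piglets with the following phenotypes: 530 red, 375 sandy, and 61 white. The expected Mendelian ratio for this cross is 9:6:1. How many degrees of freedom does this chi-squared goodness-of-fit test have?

2

A goodness-of-fit test with 3 phenotype classes has df = 3 − 1 = 2.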